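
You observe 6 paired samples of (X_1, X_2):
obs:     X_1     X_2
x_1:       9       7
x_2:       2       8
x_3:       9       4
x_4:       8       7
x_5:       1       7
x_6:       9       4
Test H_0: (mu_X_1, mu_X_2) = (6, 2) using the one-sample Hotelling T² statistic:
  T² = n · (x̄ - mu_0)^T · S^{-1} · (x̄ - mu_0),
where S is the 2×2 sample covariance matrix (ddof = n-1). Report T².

Step 1 — sample mean vector:
  mean(X_1) = (9 + 2 + 9 + 8 + 1 + 9) / 6 = 38/6 = 6.3333
  mean(X_2) = (7 + 8 + 4 + 7 + 7 + 4) / 6 = 37/6 = 6.1667
  x̄ = (6.3333, 6.1667),  deviation x̄ - mu_0 = (6.3333, 6.1667) - (6, 2) = (0.3333, 4.1667).

Step 2 — sample covariance matrix, S[i,j] = (1/(n-1)) · Σ_k (x_{k,i} - mean_i) · (x_{k,j} - mean_j), divisor n-1 = 5:
  S[X_1,X_1] = ((2.6667)·(2.6667) + (-4.3333)·(-4.3333) + (2.6667)·(2.6667) + (1.6667)·(1.6667) + (-5.3333)·(-5.3333) + (2.6667)·(2.6667)) / 5 = 71.3333/5 = 14.2667
  S[X_1,X_2] = ((2.6667)·(0.8333) + (-4.3333)·(1.8333) + (2.6667)·(-2.1667) + (1.6667)·(0.8333) + (-5.3333)·(0.8333) + (2.6667)·(-2.1667)) / 5 = -20.3333/5 = -4.0667
  S[X_2,X_2] = ((0.8333)·(0.8333) + (1.8333)·(1.8333) + (-2.1667)·(-2.1667) + (0.8333)·(0.8333) + (0.8333)·(0.8333) + (-2.1667)·(-2.1667)) / 5 = 14.8333/5 = 2.9667
  S = [[14.2667, -4.0667],
 [-4.0667, 2.9667]].

Step 3 — invert S. det(S) = 14.2667·2.9667 - (-4.0667)² = 25.7867.
  S^{-1} = (1/det) · [[d, -b], [-b, a]] = [[0.115, 0.1577],
 [0.1577, 0.5533]].

Step 4 — quadratic form (x̄ - mu_0)^T · S^{-1} · (x̄ - mu_0):
  S^{-1} · (x̄ - mu_0) = (0.6954, 2.3578),
  (x̄ - mu_0)^T · [...] = (0.3333)·(0.6954) + (4.1667)·(2.3578) = 10.056.

Step 5 — scale by n: T² = 6 · 10.056 = 60.3361.

T² ≈ 60.3361


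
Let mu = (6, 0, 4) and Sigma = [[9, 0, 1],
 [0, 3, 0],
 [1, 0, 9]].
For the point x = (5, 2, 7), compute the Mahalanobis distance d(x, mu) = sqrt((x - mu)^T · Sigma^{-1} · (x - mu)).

Step 1 — centre the observation: (x - mu) = (-1, 2, 3).

Step 2 — invert Sigma (cofactor / det for 3×3, or solve directly):
  Sigma^{-1} = [[0.1125, 0, -0.0125],
 [0, 0.3333, 0],
 [-0.0125, 0, 0.1125]].

Step 3 — form the quadratic (x - mu)^T · Sigma^{-1} · (x - mu):
  Sigma^{-1} · (x - mu) = (-0.15, 0.6667, 0.35).
  (x - mu)^T · [Sigma^{-1} · (x - mu)] = (-1)·(-0.15) + (2)·(0.6667) + (3)·(0.35) = 2.5333.

Step 4 — take square root: d = √(2.5333) ≈ 1.5916.

d(x, mu) = √(2.5333) ≈ 1.5916


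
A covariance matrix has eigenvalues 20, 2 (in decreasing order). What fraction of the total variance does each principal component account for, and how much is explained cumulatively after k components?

Step 1 — total variance = trace(Sigma) = Σ λ_i = 20 + 2 = 22.

Step 2 — fraction explained by component i = λ_i / Σ λ:
  PC1: 20/22 = 0.9091
  PC2: 2/22 = 0.0909

Step 3 — cumulative fraction after k components = (λ_1 + ... + λ_k) / Σ λ:
  k = 1: 20/22 = 0.9091
  k = 2: (20 + 2)/22 = 22/22 = 1

Summary (fraction, with percent):

explained: PC1 0.9091 (90.91%), PC2 0.0909 (9.09%);  cumulative: 0.9091, 1


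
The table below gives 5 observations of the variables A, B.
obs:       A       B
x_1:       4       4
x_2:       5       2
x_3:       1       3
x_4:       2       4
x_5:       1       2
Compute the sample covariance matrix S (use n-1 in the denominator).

Step 1 — column means:
  mean(A) = (4 + 5 + 1 + 2 + 1) / 5 = 13/5 = 2.6
  mean(B) = (4 + 2 + 3 + 4 + 2) / 5 = 15/5 = 3

Step 2 — sample covariance S[i,j] = (1/(n-1)) · Σ_k (x_{k,i} - mean_i) · (x_{k,j} - mean_j), with n-1 = 4.
  S[A,A] = ((1.4)·(1.4) + (2.4)·(2.4) + (-1.6)·(-1.6) + (-0.6)·(-0.6) + (-1.6)·(-1.6)) / 4 = 13.2/4 = 3.3
  S[A,B] = ((1.4)·(1) + (2.4)·(-1) + (-1.6)·(0) + (-0.6)·(1) + (-1.6)·(-1)) / 4 = 0/4 = 0
  S[B,B] = ((1)·(1) + (-1)·(-1) + (0)·(0) + (1)·(1) + (-1)·(-1)) / 4 = 4/4 = 1

S is symmetric (S[j,i] = S[i,j]). Assembling:

S = [[3.3, 0],
 [0, 1]]


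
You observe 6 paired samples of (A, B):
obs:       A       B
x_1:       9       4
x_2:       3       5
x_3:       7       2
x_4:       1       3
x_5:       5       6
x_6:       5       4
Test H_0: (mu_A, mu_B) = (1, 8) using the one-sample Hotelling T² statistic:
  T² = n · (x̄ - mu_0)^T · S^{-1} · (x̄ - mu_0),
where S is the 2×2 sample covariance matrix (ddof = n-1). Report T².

Step 1 — sample mean vector:
  mean(A) = (9 + 3 + 7 + 1 + 5 + 5) / 6 = 30/6 = 5
  mean(B) = (4 + 5 + 2 + 3 + 6 + 4) / 6 = 24/6 = 4
  x̄ = (5, 4),  deviation x̄ - mu_0 = (5, 4) - (1, 8) = (4, -4).

Step 2 — sample covariance matrix, S[i,j] = (1/(n-1)) · Σ_k (x_{k,i} - mean_i) · (x_{k,j} - mean_j), divisor n-1 = 5:
  S[A,A] = ((4)·(4) + (-2)·(-2) + (2)·(2) + (-4)·(-4) + (0)·(0) + (0)·(0)) / 5 = 40/5 = 8
  S[A,B] = ((4)·(0) + (-2)·(1) + (2)·(-2) + (-4)·(-1) + (0)·(2) + (0)·(0)) / 5 = -2/5 = -0.4
  S[B,B] = ((0)·(0) + (1)·(1) + (-2)·(-2) + (-1)·(-1) + (2)·(2) + (0)·(0)) / 5 = 10/5 = 2
  S = [[8, -0.4],
 [-0.4, 2]].

Step 3 — invert S. det(S) = 8·2 - (-0.4)² = 15.84.
  S^{-1} = (1/det) · [[d, -b], [-b, a]] = [[0.1263, 0.0253],
 [0.0253, 0.5051]].

Step 4 — quadratic form (x̄ - mu_0)^T · S^{-1} · (x̄ - mu_0):
  S^{-1} · (x̄ - mu_0) = (0.404, -1.9192),
  (x̄ - mu_0)^T · [...] = (4)·(0.404) + (-4)·(-1.9192) = 9.2929.

Step 5 — scale by n: T² = 6 · 9.2929 = 55.7576.

T² ≈ 55.7576


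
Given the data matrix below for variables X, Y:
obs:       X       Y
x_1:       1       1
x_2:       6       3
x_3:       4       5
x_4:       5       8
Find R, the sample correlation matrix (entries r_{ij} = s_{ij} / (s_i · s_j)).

Step 1 — column means:
  mean(X) = (1 + 6 + 4 + 5) / 4 = 16/4 = 4
  mean(Y) = (1 + 3 + 5 + 8) / 4 = 17/4 = 4.25

Step 2 — sample variances and covariances s[i,j] = (1/(n-1)) · Σ_k (x_{k,i} - mean_i) · (x_{k,j} - mean_j), with n-1 = 3:
  s[X,X] = ((-3)·(-3) + (2)·(2) + (0)·(0) + (1)·(1)) / 3 = 14/3 = 4.6667
  s[X,Y] = ((-3)·(-3.25) + (2)·(-1.25) + (0)·(0.75) + (1)·(3.75)) / 3 = 11/3 = 3.6667
  s[Y,Y] = ((-3.25)·(-3.25) + (-1.25)·(-1.25) + (0.75)·(0.75) + (3.75)·(3.75)) / 3 = 26.75/3 = 8.9167
  Sample standard deviations s_i = √(s[i,i]):
  s(X) = √(4.6667) = 2.1602
  s(Y) = √(8.9167) = 2.9861

Step 3 — r_{ij} = s_{ij} / (s_i · s_j):
  r[X,X] = 1 (diagonal).
  r[X,Y] = 3.6667 / (2.1602 · 2.9861) = 3.6667 / 6.4507 = 0.5684
  r[Y,Y] = 1 (diagonal).

R is symmetric with unit diagonal. Assembling:

R = [[1, 0.5684],
 [0.5684, 1]]


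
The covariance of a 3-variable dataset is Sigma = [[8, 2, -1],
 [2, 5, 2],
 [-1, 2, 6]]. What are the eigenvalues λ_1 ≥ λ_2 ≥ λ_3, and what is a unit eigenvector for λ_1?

Step 1 — characteristic polynomial p(λ) = det(λI - Sigma) = λ³ - tr·λ² + c_1·λ - det, where tr = trace, c_1 = sum of the principal 2×2 minors, det = det(Sigma):
  tr = 8 + 5 + 6 = 19,
  c_1 = (8·5 - (2)²) + (8·6 - (-1)²) + (5·6 - (2)²) = 36 + 47 + 26 = 109,
  det = 8·(5·6 - (2)²) - (2)·((2)·6 - (2)·(-1)) + (-1)·((2)·(2) - 5·(-1)) = 8·(26) - (2)·(14) + (-1)·(9) = 171.
  So p(λ) = λ³ - 19λ² + 109λ - 171.
Step 2 — look for an integer root (rational root theorem: any rational root is an integer divisor of 171). Testing λ = 9:
  p(9) = 729 - 1539 + 981 - 171 = 0  ✓
  Dividing out (λ - 9): p(λ) = (λ - 9)(λ² - 10λ + 19).
Step 3 — remaining eigenvalues from the quadratic λ² - 10λ + 19 = 0:
  Δ = 10² - 4·19 = 100 - 76 = 24,  λ = (10 ± √24)/2 = (10 ± 4.899)/2 ≈ 7.4495 or 2.5505.
  Sorted: λ_1 = 9,  λ_2 = 7.4495,  λ_3 = 2.5505  (check: sum = 19 = tr ✓).

Step 4 — unit eigenvector for λ_1 = 9: v spans the null space of (Sigma - λ_1 I), whose rows are
  r_1 = (-1, 2, -1),  r_2 = (2, -4, 2),  r_3 = (-1, 2, -3).
  v is orthogonal to every row, so take v ∝ r_1 × r_3 = ((2)·(-3) - (-1)·(2), (-1)·(-1) - (-1)·(-3), (-1)·(2) - (2)·(-1)) = (-4, -2, 0).
  Rescale (divide by 2; multiply by -1 so the first nonzero entry is positive): u = (2, 1, 0).
  ||u|| = √((2)² + (1)² + (0)²) = √(5) ≈ 2.2361,  v_1 = u/||u|| ≈ (0.8944, 0.4472, 0) (||v_1|| = 1).

λ_1 = 9,  λ_2 = 7.4495,  λ_3 = 2.5505;  v_1 ≈ (0.8944, 0.4472, 0)


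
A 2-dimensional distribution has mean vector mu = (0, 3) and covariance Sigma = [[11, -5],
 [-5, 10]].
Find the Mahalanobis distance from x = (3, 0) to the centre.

Step 1 — centre the observation: (x - mu) = (3, -3).

Step 2 — invert Sigma. det(Sigma) = 11·10 - (-5)² = 85.
  Sigma^{-1} = (1/det) · [[d, -b], [-b, a]] = [[0.1176, 0.0588],
 [0.0588, 0.1294]].

Step 3 — form the quadratic (x - mu)^T · Sigma^{-1} · (x - mu):
  Sigma^{-1} · (x - mu) = (0.1765, -0.2118).
  (x - mu)^T · [Sigma^{-1} · (x - mu)] = (3)·(0.1765) + (-3)·(-0.2118) = 1.1647.

Step 4 — take square root: d = √(1.1647) ≈ 1.0792.

d(x, mu) = √(1.1647) ≈ 1.0792


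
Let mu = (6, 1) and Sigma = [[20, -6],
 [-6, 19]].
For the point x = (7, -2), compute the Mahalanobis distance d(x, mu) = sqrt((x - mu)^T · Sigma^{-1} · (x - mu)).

Step 1 — centre the observation: (x - mu) = (1, -3).

Step 2 — invert Sigma. det(Sigma) = 20·19 - (-6)² = 344.
  Sigma^{-1} = (1/det) · [[d, -b], [-b, a]] = [[0.0552, 0.0174],
 [0.0174, 0.0581]].

Step 3 — form the quadratic (x - mu)^T · Sigma^{-1} · (x - mu):
  Sigma^{-1} · (x - mu) = (0.0029, -0.157).
  (x - mu)^T · [Sigma^{-1} · (x - mu)] = (1)·(0.0029) + (-3)·(-0.157) = 0.4738.

Step 4 — take square root: d = √(0.4738) ≈ 0.6884.

d(x, mu) = √(0.4738) ≈ 0.6884


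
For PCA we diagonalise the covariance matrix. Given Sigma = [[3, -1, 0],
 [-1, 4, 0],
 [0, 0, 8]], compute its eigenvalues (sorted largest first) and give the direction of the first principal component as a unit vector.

Step 1 — characteristic polynomial p(λ) = det(λI - Sigma) = λ³ - tr·λ² + c_1·λ - det, where tr = trace, c_1 = sum of the principal 2×2 minors, det = det(Sigma):
  tr = 3 + 4 + 8 = 15,
  c_1 = (3·4 - (-1)²) + (3·8 - (0)²) + (4·8 - (0)²) = 11 + 24 + 32 = 67,
  det = 3·(4·8 - (0)²) - (-1)·((-1)·8 - (0)·(0)) + (0)·((-1)·(0) - 4·(0)) = 3·(32) - (-1)·(-8) + (0)·(0) = 88.
  So p(λ) = λ³ - 15λ² + 67λ - 88.
Step 2 — look for an integer root (rational root theorem: any rational root is an integer divisor of 88). Testing λ = 8:
  p(8) = 512 - 960 + 536 - 88 = 0  ✓
  Dividing out (λ - 8): p(λ) = (λ - 8)(λ² - 7λ + 11).
Step 3 — remaining eigenvalues from the quadratic λ² - 7λ + 11 = 0:
  Δ = 7² - 4·11 = 49 - 44 = 5,  λ = (7 ± √5)/2 = (7 ± 2.2361)/2 ≈ 4.618 or 2.382.
  Sorted: λ_1 = 8,  λ_2 = 4.618,  λ_3 = 2.382  (check: sum = 15 = tr ✓).

Step 4 — unit eigenvector for λ_1 = 8: v spans the null space of (Sigma - λ_1 I), whose rows are
  r_1 = (-5, -1, 0),  r_2 = (-1, -4, 0),  r_3 = (0, 0, 0).
  v is orthogonal to every row, so take v ∝ r_1 × r_2 = ((-1)·(0) - (0)·(-4), (0)·(-1) - (-5)·(0), (-5)·(-4) - (-1)·(-1)) = (0, 0, 19).
  Rescale (divide by 19): u = (0, 0, 1).
  ||u|| = √((0)² + (0)² + (1)²) = √(1) = 1,  v_1 = u/||u|| ≈ (0, 0, 1) (||v_1|| = 1).

λ_1 = 8,  λ_2 = 4.618,  λ_3 = 2.382;  v_1 ≈ (0, 0, 1)


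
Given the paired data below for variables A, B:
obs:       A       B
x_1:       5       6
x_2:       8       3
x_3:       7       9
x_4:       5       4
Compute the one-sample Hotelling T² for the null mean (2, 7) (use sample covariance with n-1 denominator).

Step 1 — sample mean vector:
  mean(A) = (5 + 8 + 7 + 5) / 4 = 25/4 = 6.25
  mean(B) = (6 + 3 + 9 + 4) / 4 = 22/4 = 5.5
  x̄ = (6.25, 5.5),  deviation x̄ - mu_0 = (6.25, 5.5) - (2, 7) = (4.25, -1.5).

Step 2 — sample covariance matrix, S[i,j] = (1/(n-1)) · Σ_k (x_{k,i} - mean_i) · (x_{k,j} - mean_j), divisor n-1 = 3:
  S[A,A] = ((-1.25)·(-1.25) + (1.75)·(1.75) + (0.75)·(0.75) + (-1.25)·(-1.25)) / 3 = 6.75/3 = 2.25
  S[A,B] = ((-1.25)·(0.5) + (1.75)·(-2.5) + (0.75)·(3.5) + (-1.25)·(-1.5)) / 3 = -0.5/3 = -0.1667
  S[B,B] = ((0.5)·(0.5) + (-2.5)·(-2.5) + (3.5)·(3.5) + (-1.5)·(-1.5)) / 3 = 21/3 = 7
  S = [[2.25, -0.1667],
 [-0.1667, 7]].

Step 3 — invert S. det(S) = 2.25·7 - (-0.1667)² = 15.7222.
  S^{-1} = (1/det) · [[d, -b], [-b, a]] = [[0.4452, 0.0106],
 [0.0106, 0.1431]].

Step 4 — quadratic form (x̄ - mu_0)^T · S^{-1} · (x̄ - mu_0):
  S^{-1} · (x̄ - mu_0) = (1.8763, -0.1696),
  (x̄ - mu_0)^T · [...] = (4.25)·(1.8763) + (-1.5)·(-0.1696) = 8.2288.

Step 5 — scale by n: T² = 4 · 8.2288 = 32.9152.

T² ≈ 32.9152


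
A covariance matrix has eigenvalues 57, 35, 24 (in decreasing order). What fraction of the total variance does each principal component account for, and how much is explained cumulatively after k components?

Step 1 — total variance = trace(Sigma) = Σ λ_i = 57 + 35 + 24 = 116.

Step 2 — fraction explained by component i = λ_i / Σ λ:
  PC1: 57/116 = 0.4914
  PC2: 35/116 = 0.3017
  PC3: 24/116 = 0.2069

Step 3 — cumulative fraction after k components = (λ_1 + ... + λ_k) / Σ λ:
  k = 1: 57/116 = 0.4914
  k = 2: (57 + 35)/116 = 92/116 = 0.7931
  k = 3: (57 + 35 + 24)/116 = 116/116 = 1

Summary (fraction, with percent):

explained: PC1 0.4914 (49.14%), PC2 0.3017 (30.17%), PC3 0.2069 (20.69%);  cumulative: 0.4914, 0.7931, 1


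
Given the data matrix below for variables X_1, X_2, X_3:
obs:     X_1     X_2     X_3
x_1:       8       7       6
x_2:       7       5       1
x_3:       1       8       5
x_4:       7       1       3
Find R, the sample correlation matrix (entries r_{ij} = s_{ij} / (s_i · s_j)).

Step 1 — column means:
  mean(X_1) = (8 + 7 + 1 + 7) / 4 = 23/4 = 5.75
  mean(X_2) = (7 + 5 + 8 + 1) / 4 = 21/4 = 5.25
  mean(X_3) = (6 + 1 + 5 + 3) / 4 = 15/4 = 3.75

Step 2 — sample variances and covariances s[i,j] = (1/(n-1)) · Σ_k (x_{k,i} - mean_i) · (x_{k,j} - mean_j), with n-1 = 3:
  s[X_1,X_1] = ((2.25)·(2.25) + (1.25)·(1.25) + (-4.75)·(-4.75) + (1.25)·(1.25)) / 3 = 30.75/3 = 10.25
  s[X_1,X_2] = ((2.25)·(1.75) + (1.25)·(-0.25) + (-4.75)·(2.75) + (1.25)·(-4.25)) / 3 = -14.75/3 = -4.9167
  s[X_1,X_3] = ((2.25)·(2.25) + (1.25)·(-2.75) + (-4.75)·(1.25) + (1.25)·(-0.75)) / 3 = -5.25/3 = -1.75
  s[X_2,X_2] = ((1.75)·(1.75) + (-0.25)·(-0.25) + (2.75)·(2.75) + (-4.25)·(-4.25)) / 3 = 28.75/3 = 9.5833
  s[X_2,X_3] = ((1.75)·(2.25) + (-0.25)·(-2.75) + (2.75)·(1.25) + (-4.25)·(-0.75)) / 3 = 11.25/3 = 3.75
  s[X_3,X_3] = ((2.25)·(2.25) + (-2.75)·(-2.75) + (1.25)·(1.25) + (-0.75)·(-0.75)) / 3 = 14.75/3 = 4.9167
  Sample standard deviations s_i = √(s[i,i]):
  s(X_1) = √(10.25) = 3.2016
  s(X_2) = √(9.5833) = 3.0957
  s(X_3) = √(4.9167) = 2.2174

Step 3 — r_{ij} = s_{ij} / (s_i · s_j):
  r[X_1,X_1] = 1 (diagonal).
  r[X_1,X_2] = -4.9167 / (3.2016 · 3.0957) = -4.9167 / 9.9111 = -0.4961
  r[X_1,X_3] = -1.75 / (3.2016 · 2.2174) = -1.75 / 7.099 = -0.2465
  r[X_2,X_2] = 1 (diagonal).
  r[X_2,X_3] = 3.75 / (3.0957 · 2.2174) = 3.75 / 6.8643 = 0.5463
  r[X_3,X_3] = 1 (diagonal).

R is symmetric with unit diagonal. Assembling:

R = [[1, -0.4961, -0.2465],
 [-0.4961, 1, 0.5463],
 [-0.2465, 0.5463, 1]]


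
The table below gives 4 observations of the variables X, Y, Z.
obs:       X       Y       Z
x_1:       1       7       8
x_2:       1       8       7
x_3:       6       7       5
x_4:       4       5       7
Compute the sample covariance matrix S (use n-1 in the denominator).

Step 1 — column means:
  mean(X) = (1 + 1 + 6 + 4) / 4 = 12/4 = 3
  mean(Y) = (7 + 8 + 7 + 5) / 4 = 27/4 = 6.75
  mean(Z) = (8 + 7 + 5 + 7) / 4 = 27/4 = 6.75

Step 2 — sample covariance S[i,j] = (1/(n-1)) · Σ_k (x_{k,i} - mean_i) · (x_{k,j} - mean_j), with n-1 = 3.
  S[X,X] = ((-2)·(-2) + (-2)·(-2) + (3)·(3) + (1)·(1)) / 3 = 18/3 = 6
  S[X,Y] = ((-2)·(0.25) + (-2)·(1.25) + (3)·(0.25) + (1)·(-1.75)) / 3 = -4/3 = -1.3333
  S[X,Z] = ((-2)·(1.25) + (-2)·(0.25) + (3)·(-1.75) + (1)·(0.25)) / 3 = -8/3 = -2.6667
  S[Y,Y] = ((0.25)·(0.25) + (1.25)·(1.25) + (0.25)·(0.25) + (-1.75)·(-1.75)) / 3 = 4.75/3 = 1.5833
  S[Y,Z] = ((0.25)·(1.25) + (1.25)·(0.25) + (0.25)·(-1.75) + (-1.75)·(0.25)) / 3 = -0.25/3 = -0.0833
  S[Z,Z] = ((1.25)·(1.25) + (0.25)·(0.25) + (-1.75)·(-1.75) + (0.25)·(0.25)) / 3 = 4.75/3 = 1.5833

S is symmetric (S[j,i] = S[i,j]). Assembling:

S = [[6, -1.3333, -2.6667],
 [-1.3333, 1.5833, -0.0833],
 [-2.6667, -0.0833, 1.5833]]


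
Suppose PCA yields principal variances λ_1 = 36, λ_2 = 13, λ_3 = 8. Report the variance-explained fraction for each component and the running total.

Step 1 — total variance = trace(Sigma) = Σ λ_i = 36 + 13 + 8 = 57.

Step 2 — fraction explained by component i = λ_i / Σ λ:
  PC1: 36/57 = 0.6316
  PC2: 13/57 = 0.2281
  PC3: 8/57 = 0.1404

Step 3 — cumulative fraction after k components = (λ_1 + ... + λ_k) / Σ λ:
  k = 1: 36/57 = 0.6316
  k = 2: (36 + 13)/57 = 49/57 = 0.8596
  k = 3: (36 + 13 + 8)/57 = 57/57 = 1

Summary (fraction, with percent):

explained: PC1 0.6316 (63.16%), PC2 0.2281 (22.81%), PC3 0.1404 (14.04%);  cumulative: 0.6316, 0.8596, 1


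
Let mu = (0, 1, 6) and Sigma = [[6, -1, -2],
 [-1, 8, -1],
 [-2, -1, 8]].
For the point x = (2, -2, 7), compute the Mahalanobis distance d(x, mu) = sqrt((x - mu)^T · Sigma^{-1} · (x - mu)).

Step 1 — centre the observation: (x - mu) = (2, -3, 1).

Step 2 — invert Sigma (cofactor / det for 3×3, or solve directly):
  Sigma^{-1} = [[0.1886, 0.0299, 0.0509],
 [0.0299, 0.1317, 0.024],
 [0.0509, 0.024, 0.1407]].

Step 3 — form the quadratic (x - mu)^T · Sigma^{-1} · (x - mu):
  Sigma^{-1} · (x - mu) = (0.3383, -0.3114, 0.1707).
  (x - mu)^T · [Sigma^{-1} · (x - mu)] = (2)·(0.3383) + (-3)·(-0.3114) + (1)·(0.1707) = 1.7814.

Step 4 — take square root: d = √(1.7814) ≈ 1.3347.

d(x, mu) = √(1.7814) ≈ 1.3347


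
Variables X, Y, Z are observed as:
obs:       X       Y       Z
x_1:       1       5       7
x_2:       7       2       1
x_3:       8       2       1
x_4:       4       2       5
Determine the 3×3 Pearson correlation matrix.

Step 1 — column means:
  mean(X) = (1 + 7 + 8 + 4) / 4 = 20/4 = 5
  mean(Y) = (5 + 2 + 2 + 2) / 4 = 11/4 = 2.75
  mean(Z) = (7 + 1 + 1 + 5) / 4 = 14/4 = 3.5

Step 2 — sample variances and covariances s[i,j] = (1/(n-1)) · Σ_k (x_{k,i} - mean_i) · (x_{k,j} - mean_j), with n-1 = 3:
  s[X,X] = ((-4)·(-4) + (2)·(2) + (3)·(3) + (-1)·(-1)) / 3 = 30/3 = 10
  s[X,Y] = ((-4)·(2.25) + (2)·(-0.75) + (3)·(-0.75) + (-1)·(-0.75)) / 3 = -12/3 = -4
  s[X,Z] = ((-4)·(3.5) + (2)·(-2.5) + (3)·(-2.5) + (-1)·(1.5)) / 3 = -28/3 = -9.3333
  s[Y,Y] = ((2.25)·(2.25) + (-0.75)·(-0.75) + (-0.75)·(-0.75) + (-0.75)·(-0.75)) / 3 = 6.75/3 = 2.25
  s[Y,Z] = ((2.25)·(3.5) + (-0.75)·(-2.5) + (-0.75)·(-2.5) + (-0.75)·(1.5)) / 3 = 10.5/3 = 3.5
  s[Z,Z] = ((3.5)·(3.5) + (-2.5)·(-2.5) + (-2.5)·(-2.5) + (1.5)·(1.5)) / 3 = 27/3 = 9
  Sample standard deviations s_i = √(s[i,i]):
  s(X) = √(10) = 3.1623
  s(Y) = √(2.25) = 1.5
  s(Z) = √(9) = 3

Step 3 — r_{ij} = s_{ij} / (s_i · s_j):
  r[X,X] = 1 (diagonal).
  r[X,Y] = -4 / (3.1623 · 1.5) = -4 / 4.7434 = -0.8433
  r[X,Z] = -9.3333 / (3.1623 · 3) = -9.3333 / 9.4868 = -0.9838
  r[Y,Y] = 1 (diagonal).
  r[Y,Z] = 3.5 / (1.5 · 3) = 3.5 / 4.5 = 0.7778
  r[Z,Z] = 1 (diagonal).

R is symmetric with unit diagonal. Assembling:

R = [[1, -0.8433, -0.9838],
 [-0.8433, 1, 0.7778],
 [-0.9838, 0.7778, 1]]


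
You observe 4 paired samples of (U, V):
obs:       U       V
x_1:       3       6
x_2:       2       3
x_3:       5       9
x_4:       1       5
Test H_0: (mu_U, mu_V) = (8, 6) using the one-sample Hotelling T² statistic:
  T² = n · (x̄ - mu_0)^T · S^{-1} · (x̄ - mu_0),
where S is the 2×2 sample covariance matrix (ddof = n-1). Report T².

Step 1 — sample mean vector:
  mean(U) = (3 + 2 + 5 + 1) / 4 = 11/4 = 2.75
  mean(V) = (6 + 3 + 9 + 5) / 4 = 23/4 = 5.75
  x̄ = (2.75, 5.75),  deviation x̄ - mu_0 = (2.75, 5.75) - (8, 6) = (-5.25, -0.25).

Step 2 — sample covariance matrix, S[i,j] = (1/(n-1)) · Σ_k (x_{k,i} - mean_i) · (x_{k,j} - mean_j), divisor n-1 = 3:
  S[U,U] = ((0.25)·(0.25) + (-0.75)·(-0.75) + (2.25)·(2.25) + (-1.75)·(-1.75)) / 3 = 8.75/3 = 2.9167
  S[U,V] = ((0.25)·(0.25) + (-0.75)·(-2.75) + (2.25)·(3.25) + (-1.75)·(-0.75)) / 3 = 10.75/3 = 3.5833
  S[V,V] = ((0.25)·(0.25) + (-2.75)·(-2.75) + (3.25)·(3.25) + (-0.75)·(-0.75)) / 3 = 18.75/3 = 6.25
  S = [[2.9167, 3.5833],
 [3.5833, 6.25]].

Step 3 — invert S. det(S) = 2.9167·6.25 - (3.5833)² = 5.3889.
  S^{-1} = (1/det) · [[d, -b], [-b, a]] = [[1.1598, -0.6649],
 [-0.6649, 0.5412]].

Step 4 — quadratic form (x̄ - mu_0)^T · S^{-1} · (x̄ - mu_0):
  S^{-1} · (x̄ - mu_0) = (-5.9227, 3.3557),
  (x̄ - mu_0)^T · [...] = (-5.25)·(-5.9227) + (-0.25)·(3.3557) = 30.2552.

Step 5 — scale by n: T² = 4 · 30.2552 = 121.0206.

T² ≈ 121.0206


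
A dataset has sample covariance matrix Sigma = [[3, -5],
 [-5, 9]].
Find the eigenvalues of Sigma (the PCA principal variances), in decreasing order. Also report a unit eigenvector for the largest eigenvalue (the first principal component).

Step 1 — characteristic polynomial of 2×2 Sigma:
  det(Sigma - λI) = λ² - trace · λ + det = 0.
  trace = 3 + 9 = 12, det = 3·9 - (-5)² = 2.
Step 2 — discriminant:
  Δ = trace² - 4·det = 144 - 8 = 136.
Step 3 — eigenvalues:
  λ = (trace ± √Δ)/2 = (12 ± 11.6619)/2,
  λ_1 = 11.831,  λ_2 = 0.169.

Step 4 — unit eigenvector for λ_1: solve (Sigma - λ_1 I)v = 0. First row:
  (3 - 11.831)·v_x + (-5)·v_y = 0, i.e. (-8.831)·v_x + (-5)·v_y = 0,
  so v ∝ (b, λ_1 - a) = (-5, 8.831); multiply by -1 so the first entry is positive: u = (5, -8.831).
  ||u|| = √((5)² + (-8.831)²) = √(102.9857) ≈ 10.1482,
  v_1 = u/||u|| ≈ (0.4927, -0.8702) (||v_1|| = 1).

λ_1 = 11.831,  λ_2 = 0.169;  v_1 ≈ (0.4927, -0.8702)


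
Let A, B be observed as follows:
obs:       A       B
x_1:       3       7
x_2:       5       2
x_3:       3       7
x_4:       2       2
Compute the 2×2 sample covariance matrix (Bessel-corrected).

Step 1 — column means:
  mean(A) = (3 + 5 + 3 + 2) / 4 = 13/4 = 3.25
  mean(B) = (7 + 2 + 7 + 2) / 4 = 18/4 = 4.5

Step 2 — sample covariance S[i,j] = (1/(n-1)) · Σ_k (x_{k,i} - mean_i) · (x_{k,j} - mean_j), with n-1 = 3.
  S[A,A] = ((-0.25)·(-0.25) + (1.75)·(1.75) + (-0.25)·(-0.25) + (-1.25)·(-1.25)) / 3 = 4.75/3 = 1.5833
  S[A,B] = ((-0.25)·(2.5) + (1.75)·(-2.5) + (-0.25)·(2.5) + (-1.25)·(-2.5)) / 3 = -2.5/3 = -0.8333
  S[B,B] = ((2.5)·(2.5) + (-2.5)·(-2.5) + (2.5)·(2.5) + (-2.5)·(-2.5)) / 3 = 25/3 = 8.3333

S is symmetric (S[j,i] = S[i,j]). Assembling:

S = [[1.5833, -0.8333],
 [-0.8333, 8.3333]]


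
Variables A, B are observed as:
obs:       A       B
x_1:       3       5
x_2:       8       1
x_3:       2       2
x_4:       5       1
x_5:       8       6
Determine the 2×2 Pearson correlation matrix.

Step 1 — column means:
  mean(A) = (3 + 8 + 2 + 5 + 8) / 5 = 26/5 = 5.2
  mean(B) = (5 + 1 + 2 + 1 + 6) / 5 = 15/5 = 3

Step 2 — sample variances and covariances s[i,j] = (1/(n-1)) · Σ_k (x_{k,i} - mean_i) · (x_{k,j} - mean_j), with n-1 = 4:
  s[A,A] = ((-2.2)·(-2.2) + (2.8)·(2.8) + (-3.2)·(-3.2) + (-0.2)·(-0.2) + (2.8)·(2.8)) / 4 = 30.8/4 = 7.7
  s[A,B] = ((-2.2)·(2) + (2.8)·(-2) + (-3.2)·(-1) + (-0.2)·(-2) + (2.8)·(3)) / 4 = 2/4 = 0.5
  s[B,B] = ((2)·(2) + (-2)·(-2) + (-1)·(-1) + (-2)·(-2) + (3)·(3)) / 4 = 22/4 = 5.5
  Sample standard deviations s_i = √(s[i,i]):
  s(A) = √(7.7) = 2.7749
  s(B) = √(5.5) = 2.3452

Step 3 — r_{ij} = s_{ij} / (s_i · s_j):
  r[A,A] = 1 (diagonal).
  r[A,B] = 0.5 / (2.7749 · 2.3452) = 0.5 / 6.5077 = 0.0768
  r[B,B] = 1 (diagonal).

R is symmetric with unit diagonal. Assembling:

R = [[1, 0.0768],
 [0.0768, 1]]


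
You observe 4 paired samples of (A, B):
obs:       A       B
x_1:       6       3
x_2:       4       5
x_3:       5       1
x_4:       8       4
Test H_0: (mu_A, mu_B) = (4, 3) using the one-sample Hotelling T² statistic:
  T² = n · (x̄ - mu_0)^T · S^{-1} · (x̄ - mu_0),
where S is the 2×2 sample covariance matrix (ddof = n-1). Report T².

Step 1 — sample mean vector:
  mean(A) = (6 + 4 + 5 + 8) / 4 = 23/4 = 5.75
  mean(B) = (3 + 5 + 1 + 4) / 4 = 13/4 = 3.25
  x̄ = (5.75, 3.25),  deviation x̄ - mu_0 = (5.75, 3.25) - (4, 3) = (1.75, 0.25).

Step 2 — sample covariance matrix, S[i,j] = (1/(n-1)) · Σ_k (x_{k,i} - mean_i) · (x_{k,j} - mean_j), divisor n-1 = 3:
  S[A,A] = ((0.25)·(0.25) + (-1.75)·(-1.75) + (-0.75)·(-0.75) + (2.25)·(2.25)) / 3 = 8.75/3 = 2.9167
  S[A,B] = ((0.25)·(-0.25) + (-1.75)·(1.75) + (-0.75)·(-2.25) + (2.25)·(0.75)) / 3 = 0.25/3 = 0.0833
  S[B,B] = ((-0.25)·(-0.25) + (1.75)·(1.75) + (-2.25)·(-2.25) + (0.75)·(0.75)) / 3 = 8.75/3 = 2.9167
  S = [[2.9167, 0.0833],
 [0.0833, 2.9167]].

Step 3 — invert S. det(S) = 2.9167·2.9167 - (0.0833)² = 8.5.
  S^{-1} = (1/det) · [[d, -b], [-b, a]] = [[0.3431, -0.0098],
 [-0.0098, 0.3431]].

Step 4 — quadratic form (x̄ - mu_0)^T · S^{-1} · (x̄ - mu_0):
  S^{-1} · (x̄ - mu_0) = (0.598, 0.0686),
  (x̄ - mu_0)^T · [...] = (1.75)·(0.598) + (0.25)·(0.0686) = 1.0637.

Step 5 — scale by n: T² = 4 · 1.0637 = 4.2549.

T² ≈ 4.2549


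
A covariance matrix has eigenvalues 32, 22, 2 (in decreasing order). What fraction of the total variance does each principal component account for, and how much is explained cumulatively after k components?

Step 1 — total variance = trace(Sigma) = Σ λ_i = 32 + 22 + 2 = 56.

Step 2 — fraction explained by component i = λ_i / Σ λ:
  PC1: 32/56 = 0.5714
  PC2: 22/56 = 0.3929
  PC3: 2/56 = 0.0357

Step 3 — cumulative fraction after k components = (λ_1 + ... + λ_k) / Σ λ:
  k = 1: 32/56 = 0.5714
  k = 2: (32 + 22)/56 = 54/56 = 0.9643
  k = 3: (32 + 22 + 2)/56 = 56/56 = 1

Summary (fraction, with percent):

explained: PC1 0.5714 (57.14%), PC2 0.3929 (39.29%), PC3 0.0357 (3.57%);  cumulative: 0.5714, 0.9643, 1


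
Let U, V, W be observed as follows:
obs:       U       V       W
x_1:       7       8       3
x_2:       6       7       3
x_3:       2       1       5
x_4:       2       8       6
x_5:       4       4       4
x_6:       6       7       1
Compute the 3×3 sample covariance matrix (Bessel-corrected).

Step 1 — column means:
  mean(U) = (7 + 6 + 2 + 2 + 4 + 6) / 6 = 27/6 = 4.5
  mean(V) = (8 + 7 + 1 + 8 + 4 + 7) / 6 = 35/6 = 5.8333
  mean(W) = (3 + 3 + 5 + 6 + 4 + 1) / 6 = 22/6 = 3.6667

Step 2 — sample covariance S[i,j] = (1/(n-1)) · Σ_k (x_{k,i} - mean_i) · (x_{k,j} - mean_j), with n-1 = 5.
  S[U,U] = ((2.5)·(2.5) + (1.5)·(1.5) + (-2.5)·(-2.5) + (-2.5)·(-2.5) + (-0.5)·(-0.5) + (1.5)·(1.5)) / 5 = 23.5/5 = 4.7
  S[U,V] = ((2.5)·(2.1667) + (1.5)·(1.1667) + (-2.5)·(-4.8333) + (-2.5)·(2.1667) + (-0.5)·(-1.8333) + (1.5)·(1.1667)) / 5 = 16.5/5 = 3.3
  S[U,W] = ((2.5)·(-0.6667) + (1.5)·(-0.6667) + (-2.5)·(1.3333) + (-2.5)·(2.3333) + (-0.5)·(0.3333) + (1.5)·(-2.6667)) / 5 = -16/5 = -3.2
  S[V,V] = ((2.1667)·(2.1667) + (1.1667)·(1.1667) + (-4.8333)·(-4.8333) + (2.1667)·(2.1667) + (-1.8333)·(-1.8333) + (1.1667)·(1.1667)) / 5 = 38.8333/5 = 7.7667
  S[V,W] = ((2.1667)·(-0.6667) + (1.1667)·(-0.6667) + (-4.8333)·(1.3333) + (2.1667)·(2.3333) + (-1.8333)·(0.3333) + (1.1667)·(-2.6667)) / 5 = -7.3333/5 = -1.4667
  S[W,W] = ((-0.6667)·(-0.6667) + (-0.6667)·(-0.6667) + (1.3333)·(1.3333) + (2.3333)·(2.3333) + (0.3333)·(0.3333) + (-2.6667)·(-2.6667)) / 5 = 15.3333/5 = 3.0667

S is symmetric (S[j,i] = S[i,j]). Assembling:

S = [[4.7, 3.3, -3.2],
 [3.3, 7.7667, -1.4667],
 [-3.2, -1.4667, 3.0667]]


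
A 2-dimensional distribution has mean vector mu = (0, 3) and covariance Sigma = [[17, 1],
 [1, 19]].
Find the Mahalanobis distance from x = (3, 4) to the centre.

Step 1 — centre the observation: (x - mu) = (3, 1).

Step 2 — invert Sigma. det(Sigma) = 17·19 - (1)² = 322.
  Sigma^{-1} = (1/det) · [[d, -b], [-b, a]] = [[0.059, -0.0031],
 [-0.0031, 0.0528]].

Step 3 — form the quadratic (x - mu)^T · Sigma^{-1} · (x - mu):
  Sigma^{-1} · (x - mu) = (0.1739, 0.0435).
  (x - mu)^T · [Sigma^{-1} · (x - mu)] = (3)·(0.1739) + (1)·(0.0435) = 0.5652.

Step 4 — take square root: d = √(0.5652) ≈ 0.7518.

d(x, mu) = √(0.5652) ≈ 0.7518


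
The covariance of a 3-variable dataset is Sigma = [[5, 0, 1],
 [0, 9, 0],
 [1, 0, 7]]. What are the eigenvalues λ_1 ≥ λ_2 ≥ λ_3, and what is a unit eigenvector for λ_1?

Step 1 — characteristic polynomial p(λ) = det(λI - Sigma) = λ³ - tr·λ² + c_1·λ - det, where tr = trace, c_1 = sum of the principal 2×2 minors, det = det(Sigma):
  tr = 5 + 9 + 7 = 21,
  c_1 = (5·9 - (0)²) + (5·7 - (1)²) + (9·7 - (0)²) = 45 + 34 + 63 = 142,
  det = 5·(9·7 - (0)²) - (0)·((0)·7 - (0)·(1)) + (1)·((0)·(0) - 9·(1)) = 5·(63) - (0)·(0) + (1)·(-9) = 306.
  So p(λ) = λ³ - 21λ² + 142λ - 306.
Step 2 — look for an integer root (rational root theorem: any rational root is an integer divisor of 306). Testing λ = 9:
  p(9) = 729 - 1701 + 1278 - 306 = 0  ✓
  Dividing out (λ - 9): p(λ) = (λ - 9)(λ² - 12λ + 34).
Step 3 — remaining eigenvalues from the quadratic λ² - 12λ + 34 = 0:
  Δ = 12² - 4·34 = 144 - 136 = 8,  λ = (12 ± √8)/2 = (12 ± 2.8284)/2 ≈ 7.4142 or 4.5858.
  Sorted: λ_1 = 9,  λ_2 = 7.4142,  λ_3 = 4.5858  (check: sum = 21 = tr ✓).

Step 4 — unit eigenvector for λ_1 = 9: v spans the null space of (Sigma - λ_1 I), whose rows are
  r_1 = (-4, 0, 1),  r_2 = (0, 0, 0),  r_3 = (1, 0, -2).
  v is orthogonal to every row, so take v ∝ r_1 × r_3 = ((0)·(-2) - (1)·(0), (1)·(1) - (-4)·(-2), (-4)·(0) - (0)·(1)) = (0, -7, 0).
  Rescale (divide by 7; multiply by -1 so the first nonzero entry is positive): u = (0, 1, 0).
  ||u|| = √((0)² + (1)² + (0)²) = √(1) = 1,  v_1 = u/||u|| ≈ (0, 1, 0) (||v_1|| = 1).

λ_1 = 9,  λ_2 = 7.4142,  λ_3 = 4.5858;  v_1 ≈ (0, 1, 0)


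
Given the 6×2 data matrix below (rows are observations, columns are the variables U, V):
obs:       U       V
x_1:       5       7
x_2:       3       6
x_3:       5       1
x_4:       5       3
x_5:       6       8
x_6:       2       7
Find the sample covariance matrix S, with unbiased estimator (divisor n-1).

Step 1 — column means:
  mean(U) = (5 + 3 + 5 + 5 + 6 + 2) / 6 = 26/6 = 4.3333
  mean(V) = (7 + 6 + 1 + 3 + 8 + 7) / 6 = 32/6 = 5.3333

Step 2 — sample covariance S[i,j] = (1/(n-1)) · Σ_k (x_{k,i} - mean_i) · (x_{k,j} - mean_j), with n-1 = 5.
  S[U,U] = ((0.6667)·(0.6667) + (-1.3333)·(-1.3333) + (0.6667)·(0.6667) + (0.6667)·(0.6667) + (1.6667)·(1.6667) + (-2.3333)·(-2.3333)) / 5 = 11.3333/5 = 2.2667
  S[U,V] = ((0.6667)·(1.6667) + (-1.3333)·(0.6667) + (0.6667)·(-4.3333) + (0.6667)·(-2.3333) + (1.6667)·(2.6667) + (-2.3333)·(1.6667)) / 5 = -3.6667/5 = -0.7333
  S[V,V] = ((1.6667)·(1.6667) + (0.6667)·(0.6667) + (-4.3333)·(-4.3333) + (-2.3333)·(-2.3333) + (2.6667)·(2.6667) + (1.6667)·(1.6667)) / 5 = 37.3333/5 = 7.4667

S is symmetric (S[j,i] = S[i,j]). Assembling:

S = [[2.2667, -0.7333],
 [-0.7333, 7.4667]]


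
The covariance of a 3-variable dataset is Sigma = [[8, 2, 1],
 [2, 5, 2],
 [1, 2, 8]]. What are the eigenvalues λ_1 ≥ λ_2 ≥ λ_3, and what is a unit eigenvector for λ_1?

Step 1 — characteristic polynomial p(λ) = det(λI - Sigma) = λ³ - tr·λ² + c_1·λ - det, where tr = trace, c_1 = sum of the principal 2×2 minors, det = det(Sigma):
  tr = 8 + 5 + 8 = 21,
  c_1 = (8·5 - (2)²) + (8·8 - (1)²) + (5·8 - (2)²) = 36 + 63 + 36 = 135,
  det = 8·(5·8 - (2)²) - (2)·((2)·8 - (2)·(1)) + (1)·((2)·(2) - 5·(1)) = 8·(36) - (2)·(14) + (1)·(-1) = 259.
  So p(λ) = λ³ - 21λ² + 135λ - 259.
Step 2 — look for an integer root (rational root theorem: any rational root is an integer divisor of 259). Testing λ = 7:
  p(7) = 343 - 1029 + 945 - 259 = 0  ✓
  Dividing out (λ - 7): p(λ) = (λ - 7)(λ² - 14λ + 37).
Step 3 — remaining eigenvalues from the quadratic λ² - 14λ + 37 = 0:
  Δ = 14² - 4·37 = 196 - 148 = 48,  λ = (14 ± √48)/2 = (14 ± 6.9282)/2 ≈ 10.4641 or 3.5359.
  Sorted: λ_1 = 10.4641,  λ_2 = 7,  λ_3 = 3.5359  (check: sum = 21 = tr ✓).

Step 4 — unit eigenvector for λ_1 ≈ 10.4641: v spans the null space of (Sigma - λ_1 I), whose rows are
  r_1 = (-2.4641, 2, 1),  r_2 = (2, -5.4641, 2),  r_3 = (1, 2, -2.4641).
  v is orthogonal to every row, so take v ∝ r_1 × r_2 = ((2)·(2) - (1)·(-5.4641), (1)·(2) - (-2.4641)·(2), (-2.4641)·(-5.4641) - (2)·(2)) ≈ (9.4641, 6.9282, 9.4641).
  Let u = (9.4641, 6.9282, 9.4641).
  ||u|| = √((9.4641)² + (6.9282)² + (9.4641)²) = √(227.1384) ≈ 15.0711,  v_1 = u/||u|| ≈ (0.628, 0.4597, 0.628) (||v_1|| = 1).

λ_1 = 10.4641,  λ_2 = 7,  λ_3 = 3.5359;  v_1 ≈ (0.628, 0.4597, 0.628)


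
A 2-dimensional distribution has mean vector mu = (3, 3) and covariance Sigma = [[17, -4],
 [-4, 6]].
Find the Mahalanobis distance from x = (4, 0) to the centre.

Step 1 — centre the observation: (x - mu) = (1, -3).

Step 2 — invert Sigma. det(Sigma) = 17·6 - (-4)² = 86.
  Sigma^{-1} = (1/det) · [[d, -b], [-b, a]] = [[0.0698, 0.0465],
 [0.0465, 0.1977]].

Step 3 — form the quadratic (x - mu)^T · Sigma^{-1} · (x - mu):
  Sigma^{-1} · (x - mu) = (-0.0698, -0.5465).
  (x - mu)^T · [Sigma^{-1} · (x - mu)] = (1)·(-0.0698) + (-3)·(-0.5465) = 1.5698.

Step 4 — take square root: d = √(1.5698) ≈ 1.2529.

d(x, mu) = √(1.5698) ≈ 1.2529


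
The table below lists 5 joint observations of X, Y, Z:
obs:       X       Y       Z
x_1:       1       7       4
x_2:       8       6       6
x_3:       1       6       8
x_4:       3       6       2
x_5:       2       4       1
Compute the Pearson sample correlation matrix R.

Step 1 — column means:
  mean(X) = (1 + 8 + 1 + 3 + 2) / 5 = 15/5 = 3
  mean(Y) = (7 + 6 + 6 + 6 + 4) / 5 = 29/5 = 5.8
  mean(Z) = (4 + 6 + 8 + 2 + 1) / 5 = 21/5 = 4.2

Step 2 — sample variances and covariances s[i,j] = (1/(n-1)) · Σ_k (x_{k,i} - mean_i) · (x_{k,j} - mean_j), with n-1 = 4:
  s[X,X] = ((-2)·(-2) + (5)·(5) + (-2)·(-2) + (0)·(0) + (-1)·(-1)) / 4 = 34/4 = 8.5
  s[X,Y] = ((-2)·(1.2) + (5)·(0.2) + (-2)·(0.2) + (0)·(0.2) + (-1)·(-1.8)) / 4 = 0/4 = 0
  s[X,Z] = ((-2)·(-0.2) + (5)·(1.8) + (-2)·(3.8) + (0)·(-2.2) + (-1)·(-3.2)) / 4 = 5/4 = 1.25
  s[Y,Y] = ((1.2)·(1.2) + (0.2)·(0.2) + (0.2)·(0.2) + (0.2)·(0.2) + (-1.8)·(-1.8)) / 4 = 4.8/4 = 1.2
  s[Y,Z] = ((1.2)·(-0.2) + (0.2)·(1.8) + (0.2)·(3.8) + (0.2)·(-2.2) + (-1.8)·(-3.2)) / 4 = 6.2/4 = 1.55
  s[Z,Z] = ((-0.2)·(-0.2) + (1.8)·(1.8) + (3.8)·(3.8) + (-2.2)·(-2.2) + (-3.2)·(-3.2)) / 4 = 32.8/4 = 8.2
  Sample standard deviations s_i = √(s[i,i]):
  s(X) = √(8.5) = 2.9155
  s(Y) = √(1.2) = 1.0954
  s(Z) = √(8.2) = 2.8636

Step 3 — r_{ij} = s_{ij} / (s_i · s_j):
  r[X,X] = 1 (diagonal).
  r[X,Y] = 0 / (2.9155 · 1.0954) = 0 / 3.1937 = 0
  r[X,Z] = 1.25 / (2.9155 · 2.8636) = 1.25 / 8.3487 = 0.1497
  r[Y,Y] = 1 (diagonal).
  r[Y,Z] = 1.55 / (1.0954 · 2.8636) = 1.55 / 3.1369 = 0.4941
  r[Z,Z] = 1 (diagonal).

R is symmetric with unit diagonal. Assembling:

R = [[1, 0, 0.1497],
 [0, 1, 0.4941],
 [0.1497, 0.4941, 1]]


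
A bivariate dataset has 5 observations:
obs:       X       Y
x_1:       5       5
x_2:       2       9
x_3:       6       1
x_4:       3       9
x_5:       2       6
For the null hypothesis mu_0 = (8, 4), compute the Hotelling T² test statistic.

Step 1 — sample mean vector:
  mean(X) = (5 + 2 + 6 + 3 + 2) / 5 = 18/5 = 3.6
  mean(Y) = (5 + 9 + 1 + 9 + 6) / 5 = 30/5 = 6
  x̄ = (3.6, 6),  deviation x̄ - mu_0 = (3.6, 6) - (8, 4) = (-4.4, 2).

Step 2 — sample covariance matrix, S[i,j] = (1/(n-1)) · Σ_k (x_{k,i} - mean_i) · (x_{k,j} - mean_j), divisor n-1 = 4:
  S[X,X] = ((1.4)·(1.4) + (-1.6)·(-1.6) + (2.4)·(2.4) + (-0.6)·(-0.6) + (-1.6)·(-1.6)) / 4 = 13.2/4 = 3.3
  S[X,Y] = ((1.4)·(-1) + (-1.6)·(3) + (2.4)·(-5) + (-0.6)·(3) + (-1.6)·(0)) / 4 = -20/4 = -5
  S[Y,Y] = ((-1)·(-1) + (3)·(3) + (-5)·(-5) + (3)·(3) + (0)·(0)) / 4 = 44/4 = 11
  S = [[3.3, -5],
 [-5, 11]].

Step 3 — invert S. det(S) = 3.3·11 - (-5)² = 11.3.
  S^{-1} = (1/det) · [[d, -b], [-b, a]] = [[0.9735, 0.4425],
 [0.4425, 0.292]].

Step 4 — quadratic form (x̄ - mu_0)^T · S^{-1} · (x̄ - mu_0):
  S^{-1} · (x̄ - mu_0) = (-3.3982, -1.3628),
  (x̄ - mu_0)^T · [...] = (-4.4)·(-3.3982) + (2)·(-1.3628) = 12.2265.

Step 5 — scale by n: T² = 5 · 12.2265 = 61.1327.

T² ≈ 61.1327


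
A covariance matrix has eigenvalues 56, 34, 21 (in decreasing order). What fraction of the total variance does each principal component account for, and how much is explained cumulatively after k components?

Step 1 — total variance = trace(Sigma) = Σ λ_i = 56 + 34 + 21 = 111.

Step 2 — fraction explained by component i = λ_i / Σ λ:
  PC1: 56/111 = 0.5045
  PC2: 34/111 = 0.3063
  PC3: 21/111 = 0.1892

Step 3 — cumulative fraction after k components = (λ_1 + ... + λ_k) / Σ λ:
  k = 1: 56/111 = 0.5045
  k = 2: (56 + 34)/111 = 90/111 = 0.8108
  k = 3: (56 + 34 + 21)/111 = 111/111 = 1

Summary (fraction, with percent):

explained: PC1 0.5045 (50.45%), PC2 0.3063 (30.63%), PC3 0.1892 (18.92%);  cumulative: 0.5045, 0.8108, 1


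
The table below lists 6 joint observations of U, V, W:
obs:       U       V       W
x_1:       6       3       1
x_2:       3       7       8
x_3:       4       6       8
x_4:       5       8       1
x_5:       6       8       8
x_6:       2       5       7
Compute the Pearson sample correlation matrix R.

Step 1 — column means:
  mean(U) = (6 + 3 + 4 + 5 + 6 + 2) / 6 = 26/6 = 4.3333
  mean(V) = (3 + 7 + 6 + 8 + 8 + 5) / 6 = 37/6 = 6.1667
  mean(W) = (1 + 8 + 8 + 1 + 8 + 7) / 6 = 33/6 = 5.5

Step 2 — sample variances and covariances s[i,j] = (1/(n-1)) · Σ_k (x_{k,i} - mean_i) · (x_{k,j} - mean_j), with n-1 = 5:
  s[U,U] = ((1.6667)·(1.6667) + (-1.3333)·(-1.3333) + (-0.3333)·(-0.3333) + (0.6667)·(0.6667) + (1.6667)·(1.6667) + (-2.3333)·(-2.3333)) / 5 = 13.3333/5 = 2.6667
  s[U,V] = ((1.6667)·(-3.1667) + (-1.3333)·(0.8333) + (-0.3333)·(-0.1667) + (0.6667)·(1.8333) + (1.6667)·(1.8333) + (-2.3333)·(-1.1667)) / 5 = 0.6667/5 = 0.1333
  s[U,W] = ((1.6667)·(-4.5) + (-1.3333)·(2.5) + (-0.3333)·(2.5) + (0.6667)·(-4.5) + (1.6667)·(2.5) + (-2.3333)·(1.5)) / 5 = -14/5 = -2.8
  s[V,V] = ((-3.1667)·(-3.1667) + (0.8333)·(0.8333) + (-0.1667)·(-0.1667) + (1.8333)·(1.8333) + (1.8333)·(1.8333) + (-1.1667)·(-1.1667)) / 5 = 18.8333/5 = 3.7667
  s[V,W] = ((-3.1667)·(-4.5) + (0.8333)·(2.5) + (-0.1667)·(2.5) + (1.8333)·(-4.5) + (1.8333)·(2.5) + (-1.1667)·(1.5)) / 5 = 10.5/5 = 2.1
  s[W,W] = ((-4.5)·(-4.5) + (2.5)·(2.5) + (2.5)·(2.5) + (-4.5)·(-4.5) + (2.5)·(2.5) + (1.5)·(1.5)) / 5 = 61.5/5 = 12.3
  Sample standard deviations s_i = √(s[i,i]):
  s(U) = √(2.6667) = 1.633
  s(V) = √(3.7667) = 1.9408
  s(W) = √(12.3) = 3.5071

Step 3 — r_{ij} = s_{ij} / (s_i · s_j):
  r[U,U] = 1 (diagonal).
  r[U,V] = 0.1333 / (1.633 · 1.9408) = 0.1333 / 3.1693 = 0.0421
  r[U,W] = -2.8 / (1.633 · 3.5071) = -2.8 / 5.7271 = -0.4889
  r[V,V] = 1 (diagonal).
  r[V,W] = 2.1 / (1.9408 · 3.5071) = 2.1 / 6.8066 = 0.3085
  r[W,W] = 1 (diagonal).

R is symmetric with unit diagonal. Assembling:

R = [[1, 0.0421, -0.4889],
 [0.0421, 1, 0.3085],
 [-0.4889, 0.3085, 1]]


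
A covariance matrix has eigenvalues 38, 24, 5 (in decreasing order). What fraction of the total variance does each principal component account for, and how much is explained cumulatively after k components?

Step 1 — total variance = trace(Sigma) = Σ λ_i = 38 + 24 + 5 = 67.

Step 2 — fraction explained by component i = λ_i / Σ λ:
  PC1: 38/67 = 0.5672
  PC2: 24/67 = 0.3582
  PC3: 5/67 = 0.0746

Step 3 — cumulative fraction after k components = (λ_1 + ... + λ_k) / Σ λ:
  k = 1: 38/67 = 0.5672
  k = 2: (38 + 24)/67 = 62/67 = 0.9254
  k = 3: (38 + 24 + 5)/67 = 67/67 = 1

Summary (fraction, with percent):

explained: PC1 0.5672 (56.72%), PC2 0.3582 (35.82%), PC3 0.0746 (7.46%);  cumulative: 0.5672, 0.9254, 1


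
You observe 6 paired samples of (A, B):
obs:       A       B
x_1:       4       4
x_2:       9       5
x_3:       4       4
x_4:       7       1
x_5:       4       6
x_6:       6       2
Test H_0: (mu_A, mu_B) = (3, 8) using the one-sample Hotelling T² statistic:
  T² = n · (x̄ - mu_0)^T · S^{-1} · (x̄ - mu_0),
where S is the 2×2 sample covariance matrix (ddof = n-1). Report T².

Step 1 — sample mean vector:
  mean(A) = (4 + 9 + 4 + 7 + 4 + 6) / 6 = 34/6 = 5.6667
  mean(B) = (4 + 5 + 4 + 1 + 6 + 2) / 6 = 22/6 = 3.6667
  x̄ = (5.6667, 3.6667),  deviation x̄ - mu_0 = (5.6667, 3.6667) - (3, 8) = (2.6667, -4.3333).

Step 2 — sample covariance matrix, S[i,j] = (1/(n-1)) · Σ_k (x_{k,i} - mean_i) · (x_{k,j} - mean_j), divisor n-1 = 5:
  S[A,A] = ((-1.6667)·(-1.6667) + (3.3333)·(3.3333) + (-1.6667)·(-1.6667) + (1.3333)·(1.3333) + (-1.6667)·(-1.6667) + (0.3333)·(0.3333)) / 5 = 21.3333/5 = 4.2667
  S[A,B] = ((-1.6667)·(0.3333) + (3.3333)·(1.3333) + (-1.6667)·(0.3333) + (1.3333)·(-2.6667) + (-1.6667)·(2.3333) + (0.3333)·(-1.6667)) / 5 = -4.6667/5 = -0.9333
  S[B,B] = ((0.3333)·(0.3333) + (1.3333)·(1.3333) + (0.3333)·(0.3333) + (-2.6667)·(-2.6667) + (2.3333)·(2.3333) + (-1.6667)·(-1.6667)) / 5 = 17.3333/5 = 3.4667
  S = [[4.2667, -0.9333],
 [-0.9333, 3.4667]].

Step 3 — invert S. det(S) = 4.2667·3.4667 - (-0.9333)² = 13.92.
  S^{-1} = (1/det) · [[d, -b], [-b, a]] = [[0.249, 0.067],
 [0.067, 0.3065]].

Step 4 — quadratic form (x̄ - mu_0)^T · S^{-1} · (x̄ - mu_0):
  S^{-1} · (x̄ - mu_0) = (0.3736, -1.1494),
  (x̄ - mu_0)^T · [...] = (2.6667)·(0.3736) + (-4.3333)·(-1.1494) = 5.977.

Step 5 — scale by n: T² = 6 · 5.977 = 35.8621.

T² ≈ 35.8621
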